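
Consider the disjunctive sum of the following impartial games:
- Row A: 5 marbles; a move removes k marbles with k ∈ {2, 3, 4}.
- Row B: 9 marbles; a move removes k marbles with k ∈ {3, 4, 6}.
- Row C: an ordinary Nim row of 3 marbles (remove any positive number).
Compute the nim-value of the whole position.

1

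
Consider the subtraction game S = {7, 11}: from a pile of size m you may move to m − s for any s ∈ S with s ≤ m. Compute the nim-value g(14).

2

Build the Grundy sequence with g(k) = mex{g(k−s) : s ∈ {7, 11}, s ≤ k}:
k:     0  1  2  3  4  5  6  7  8  9 10 11 12 13 14
g(k):  0  0  0  0  0  0  0  1  1  1  1  1  1  1  2
So g(14) = 2.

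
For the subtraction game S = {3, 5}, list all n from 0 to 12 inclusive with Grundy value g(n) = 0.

Grundy values for subtraction set {3, 5}:
g(0) = mex{} = 0
g(1) = mex{} = 0
g(2) = mex{} = 0
g(3) = mex{0} = 1
g(4) = mex{0} = 1
g(5) = mex{0} = 1
g(6) = mex{0,1} = 2
g(7) = mex{0,1} = 2
g(8) = mex{1} = 0
g(9) = mex{1,2} = 0
g(10) = mex{1,2} = 0
g(11) = mex{0,2} = 1
g(12) = mex{0,2} = 1
The P-positions (g = 0) in 0..12 are 0, 1, 2, 8, 9, 10.

0, 1, 2, 8, 9, 10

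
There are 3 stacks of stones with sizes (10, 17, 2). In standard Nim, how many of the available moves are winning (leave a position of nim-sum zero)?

1

Compute the nim-sum pairwise:
10 ⊕ 17 = 27
27 ⊕ 2 = 25
The overall nim-sum is X = 25. A stack of size p has a winning move iff p XOR X < p (reduce it to p XOR X).
  10: 10 XOR 25 = 19 ≥ 10 — no move.
  17: 17 XOR 25 = 8 < 17 — winning move (to 8).
  2: 2 XOR 25 = 27 ≥ 2 — no move.
That gives 1 winning move.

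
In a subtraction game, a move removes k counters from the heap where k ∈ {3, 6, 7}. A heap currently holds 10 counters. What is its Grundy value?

0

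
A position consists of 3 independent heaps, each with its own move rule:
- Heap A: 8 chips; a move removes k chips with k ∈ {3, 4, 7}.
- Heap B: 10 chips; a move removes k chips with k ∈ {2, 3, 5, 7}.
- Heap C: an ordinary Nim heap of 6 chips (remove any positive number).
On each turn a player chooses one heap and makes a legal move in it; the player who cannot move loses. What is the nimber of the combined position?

Build the Grundy sequence for heap A with g(k) = mex{g(k−s) : s ∈ {3, 4, 7}, s ≤ k}:
g(0) = mex{} = 0
g(1) = mex{} = 0
g(2) = mex{} = 0
g(3) = mex{0} = 1
g(4) = mex{0} = 1
g(5) = mex{0} = 1
g(6) = mex{0,1} = 2
g(7) = mex{0,1} = 2
g(8) = mex{0,1} = 2
So g(8) = 2.
Grundy values for heap B (subtraction set {2, 3, 5, 7}):
k:     0  1  2  3  4  5  6  7  8  9 10
g(k):  0  0  1  1  2  2  3  3  4  0  0
So g(10) = 0.
Heap C is a plain Nim heap of size 6, so its Grundy value is 6.
The value of a disjunctive sum is the nim-sum of the parts.
Combined value = 2 XOR 0 XOR 6 = 4.

4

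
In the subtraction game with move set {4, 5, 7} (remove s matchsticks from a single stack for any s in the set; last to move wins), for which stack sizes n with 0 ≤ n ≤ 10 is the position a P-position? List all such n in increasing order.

0, 1, 2, 3

Grundy values for subtraction set {4, 5, 7}:
g(0) = mex{} = 0
g(1) = mex{} = 0
g(2) = mex{} = 0
g(3) = mex{} = 0
g(4) = mex{0} = 1
g(5) = mex{0} = 1
g(6) = mex{0} = 1
g(7) = mex{0} = 1
g(8) = mex{0,1} = 2
g(9) = mex{0,1} = 2
g(10) = mex{0,1} = 2
The P-positions (g = 0) in 0..10 are 0, 1, 2, 3.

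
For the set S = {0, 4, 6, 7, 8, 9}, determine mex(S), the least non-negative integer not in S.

1

0 is in the set but 1 is not, so the mex is 1.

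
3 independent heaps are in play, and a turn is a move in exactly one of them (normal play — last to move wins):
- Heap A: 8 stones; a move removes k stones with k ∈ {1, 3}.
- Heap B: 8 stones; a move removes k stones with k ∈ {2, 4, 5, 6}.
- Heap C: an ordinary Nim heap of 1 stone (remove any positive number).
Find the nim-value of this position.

1

Build the Grundy sequence for heap A with g(k) = mex{g(k−s) : s ∈ {1, 3}, s ≤ k}:
g(0) = mex{} = 0
g(1) = mex{0} = 1
g(2) = mex{1} = 0
g(3) = mex{0} = 1
g(4) = mex{1} = 0
g(5) = mex{0} = 1
g(6) = mex{1} = 0
g(7) = mex{0} = 1
g(8) = mex{1} = 0
So g(8) = 0.
Grundy values for heap B (subtraction set {2, 4, 5, 6}):
g(0) = mex{} = 0
g(1) = mex{} = 0
g(2) = mex{0} = 1
g(3) = mex{0} = 1
g(4) = mex{0,1} = 2
g(5) = mex{0,1} = 2
g(6) = mex{0,1,2} = 3
g(7) = mex{0,1,2} = 3
g(8) = mex{1,2,3} = 0
So g(8) = 0.
Heap C is a plain Nim heap of size 1, so its Grundy value is 1.
By the Sprague-Grundy theorem, the Grundy value of a sum of independent games is the XOR of the component values.
Combined value = 0 ⊕ 0 ⊕ 1 = 1.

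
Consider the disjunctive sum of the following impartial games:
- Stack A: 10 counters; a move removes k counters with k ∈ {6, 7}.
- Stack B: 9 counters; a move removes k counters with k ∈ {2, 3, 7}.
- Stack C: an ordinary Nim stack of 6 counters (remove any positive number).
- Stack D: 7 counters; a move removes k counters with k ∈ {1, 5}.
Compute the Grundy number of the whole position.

4

Grundy values for stack A (subtraction set {6, 7}):
k:     0  1  2  3  4  5  6  7  8  9 10
g(k):  0  0  0  0  0  0  1  1  1  1  1
So g(10) = 1.
For stack B, compute g(0), g(1), … with moves {2, 3, 7}:
k:     0  1  2  3  4  5  6  7  8  9
g(k):  0  0  1  1  2  0  0  1  1  2
So g(9) = 2.
Stack C is a plain Nim stack of size 6, so its Grundy value is 6.
Grundy values for stack D (subtraction set {1, 5}):
g(0) = mex{} = 0
g(1) = mex{0} = 1
g(2) = mex{1} = 0
g(3) = mex{0} = 1
g(4) = mex{1} = 0
g(5) = mex{0} = 1
g(6) = mex{1} = 0
g(7) = mex{0} = 1
So g(7) = 1.
By the Sprague-Grundy theorem, the Grundy value of a sum of independent games is the XOR of the component values.
Combined value = 1 ⊕ 2 ⊕ 6 ⊕ 1 = 4.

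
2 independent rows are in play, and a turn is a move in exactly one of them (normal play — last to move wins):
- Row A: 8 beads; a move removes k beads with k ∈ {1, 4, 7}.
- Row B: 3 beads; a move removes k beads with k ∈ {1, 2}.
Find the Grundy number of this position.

0

Grundy values for row A (subtraction set {1, 4, 7}):
g(0) = mex{} = 0
g(1) = mex{0} = 1
g(2) = mex{1} = 0
g(3) = mex{0} = 1
g(4) = mex{0,1} = 2
g(5) = mex{1,2} = 0
g(6) = mex{0} = 1
g(7) = mex{0,1} = 2
g(8) = mex{1,2} = 0
So g(8) = 0.
For row B, compute g(0), g(1), … with moves {1, 2}:
g(0) = mex{} = 0
g(1) = mex{0} = 1
g(2) = mex{0,1} = 2
g(3) = mex{1,2} = 0
So g(3) = 0.
The value of a disjunctive sum is the nim-sum of the parts.
Combined value = 0 XOR 0 = 0.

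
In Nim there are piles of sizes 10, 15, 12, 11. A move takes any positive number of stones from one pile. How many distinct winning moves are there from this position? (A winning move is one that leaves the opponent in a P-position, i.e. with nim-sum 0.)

3

Compute the nim-sum pairwise:
10 ⊕ 15 = 5
5 ⊕ 12 = 9
9 ⊕ 11 = 2
The overall nim-sum is X = 2. A pile of size p has a winning move iff p XOR X < p (reduce it to p XOR X).
  10: 10 XOR 2 = 8 < 10 — winning move (to 8).
  15: 15 XOR 2 = 13 < 15 — winning move (to 13).
  12: 12 XOR 2 = 14 ≥ 12 — no move.
  11: 11 XOR 2 = 9 < 11 — winning move (to 9).
That gives 3 winning moves.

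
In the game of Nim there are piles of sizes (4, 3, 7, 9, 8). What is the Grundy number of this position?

Compute the nim-sum pairwise:
4 ⊕ 3 = 7
7 ⊕ 7 = 0
0 ⊕ 9 = 9
9 ⊕ 8 = 1

1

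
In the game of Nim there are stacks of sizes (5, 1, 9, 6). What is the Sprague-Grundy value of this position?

11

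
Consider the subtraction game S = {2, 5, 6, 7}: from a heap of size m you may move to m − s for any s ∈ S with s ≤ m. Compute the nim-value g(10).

3

Grundy values for subtraction set {2, 5, 6, 7}:
g(0) = mex{} = 0
g(1) = mex{} = 0
g(2) = mex{0} = 1
g(3) = mex{0} = 1
g(4) = mex{1} = 0
g(5) = mex{0,1} = 2
g(6) = mex{0} = 1
g(7) = mex{0,1,2} = 3
g(8) = mex{0,1} = 2
g(9) = mex{0,1,3} = 2
g(10) = mex{0,1,2} = 3
So g(10) = 3.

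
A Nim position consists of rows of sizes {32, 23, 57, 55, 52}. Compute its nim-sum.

Nim-sum: 32 XOR 23 XOR 57 XOR 55 XOR 52 = 13.

13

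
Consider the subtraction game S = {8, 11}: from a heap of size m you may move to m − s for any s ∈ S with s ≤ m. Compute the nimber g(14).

Compute g(0), g(1), … for moves {8, 11}:
k:     0  1  2  3  4  5  6  7  8  9 10 11 12 13 14
g(k):  0  0  0  0  0  0  0  0  1  1  1  1  1  1  1
So g(14) = 1.

1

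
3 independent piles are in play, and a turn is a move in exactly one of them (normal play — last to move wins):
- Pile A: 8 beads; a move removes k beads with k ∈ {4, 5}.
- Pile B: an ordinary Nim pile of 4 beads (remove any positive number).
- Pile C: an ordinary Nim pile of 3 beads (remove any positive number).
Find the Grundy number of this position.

5

For pile A, compute g(0), g(1), … with moves {4, 5}:
g(0) = mex{} = 0
g(1) = mex{} = 0
g(2) = mex{} = 0
g(3) = mex{} = 0
g(4) = mex{0} = 1
g(5) = mex{0} = 1
g(6) = mex{0} = 1
g(7) = mex{0} = 1
g(8) = mex{0,1} = 2
So g(8) = 2.
Pile B is a plain Nim pile of size 4, so its Grundy value is 4.
Pile C is a plain Nim pile of size 3, so its Grundy value is 3.
The value of a disjunctive sum is the nim-sum of the parts.
Combined value = 2 XOR 4 XOR 3 = 5.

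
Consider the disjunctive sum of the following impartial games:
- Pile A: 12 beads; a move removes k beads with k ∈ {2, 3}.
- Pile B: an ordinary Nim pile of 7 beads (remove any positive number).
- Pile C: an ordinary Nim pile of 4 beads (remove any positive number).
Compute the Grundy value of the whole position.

Build the Grundy sequence for pile A with g(k) = mex{g(k−s) : s ∈ {2, 3}, s ≤ k}:
g(0) = mex{} = 0
g(1) = mex{} = 0
g(2) = mex{0} = 1
g(3) = mex{0} = 1
g(4) = mex{0,1} = 2
g(5) = mex{1} = 0
g(6) = mex{1,2} = 0
g(7) = mex{0,2} = 1
g(8) = mex{0} = 1
g(9) = mex{0,1} = 2
g(10) = mex{1} = 0
g(11) = mex{1,2} = 0
g(12) = mex{0,2} = 1
So g(12) = 1.
Pile B is a plain Nim pile of size 7, so its Grundy value is 7.
Pile C is a plain Nim pile of size 4, so its Grundy value is 4.
The value of a disjunctive sum is the nim-sum of the parts.
Combined value = 1 XOR 7 XOR 4 = 2.

2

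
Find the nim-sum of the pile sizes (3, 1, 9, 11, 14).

Compute the nim-sum pairwise:
3 ⊕ 1 = 2
2 ⊕ 9 = 11
11 ⊕ 11 = 0
0 ⊕ 14 = 14

14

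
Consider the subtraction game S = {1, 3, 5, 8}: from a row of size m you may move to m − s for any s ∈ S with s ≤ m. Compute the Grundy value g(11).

Grundy values for subtraction set {1, 3, 5, 8}:
g(0) = mex{} = 0
g(1) = mex{0} = 1
g(2) = mex{1} = 0
g(3) = mex{0} = 1
g(4) = mex{1} = 0
g(5) = mex{0} = 1
g(6) = mex{1} = 0
g(7) = mex{0} = 1
g(8) = mex{0,1} = 2
g(9) = mex{0,1,2} = 3
g(10) = mex{0,1,3} = 2
g(11) = mex{0,1,2} = 3
So g(11) = 3.

3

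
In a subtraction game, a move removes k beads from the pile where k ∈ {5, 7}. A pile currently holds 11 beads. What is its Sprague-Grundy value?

2

Compute g(0), g(1), … for moves {5, 7}:
g(0) = mex{} = 0
g(1) = mex{} = 0
g(2) = mex{} = 0
g(3) = mex{} = 0
g(4) = mex{} = 0
g(5) = mex{0} = 1
g(6) = mex{0} = 1
g(7) = mex{0} = 1
g(8) = mex{0} = 1
g(9) = mex{0} = 1
g(10) = mex{0,1} = 2
g(11) = mex{0,1} = 2
So g(11) = 2.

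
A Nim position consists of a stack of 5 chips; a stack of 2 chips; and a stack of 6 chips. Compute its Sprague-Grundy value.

Compute the nim-sum pairwise:
5 XOR 2 = 7
7 XOR 6 = 1

1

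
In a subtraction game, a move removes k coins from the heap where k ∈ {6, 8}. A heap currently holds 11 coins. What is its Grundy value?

Grundy values for subtraction set {6, 8}:
k:     0  1  2  3  4  5  6  7  8  9 10 11
g(k):  0  0  0  0  0  0  1  1  1  1  1  1
So g(11) = 1.

1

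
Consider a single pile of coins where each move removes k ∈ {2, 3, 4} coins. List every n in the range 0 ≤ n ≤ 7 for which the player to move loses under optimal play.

0, 1, 6, 7

Grundy values for subtraction set {2, 3, 4}:
k:     0  1  2  3  4  5  6  7
g(k):  0  0  1  1  2  2  0  0
The P-positions (g = 0) in 0..7 are 0, 1, 6, 7.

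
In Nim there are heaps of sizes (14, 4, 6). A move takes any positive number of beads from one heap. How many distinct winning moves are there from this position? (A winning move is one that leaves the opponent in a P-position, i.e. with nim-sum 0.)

1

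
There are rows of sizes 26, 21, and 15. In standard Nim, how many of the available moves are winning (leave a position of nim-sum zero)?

Nim-sum: 26 XOR 21 XOR 15 = 0.
The nim-sum is already 0, so every move leaves a nonzero nim-sum — there are no winning moves.

0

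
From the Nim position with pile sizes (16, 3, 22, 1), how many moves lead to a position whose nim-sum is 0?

1

Nim-sum: 16 ^ 3 ^ 22 ^ 1 = 4.
The overall nim-sum is X = 4. A pile of size p has a winning move iff p XOR X < p (reduce it to p XOR X).
  16: 16 XOR 4 = 20 ≥ 16 — no move.
  3: 3 XOR 4 = 7 ≥ 3 — no move.
  22: 22 XOR 4 = 18 < 22 — winning move (to 18).
  1: 1 XOR 4 = 5 ≥ 1 — no move.
That gives 1 winning move.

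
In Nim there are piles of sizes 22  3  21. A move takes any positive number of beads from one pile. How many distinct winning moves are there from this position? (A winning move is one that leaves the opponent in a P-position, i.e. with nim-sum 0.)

0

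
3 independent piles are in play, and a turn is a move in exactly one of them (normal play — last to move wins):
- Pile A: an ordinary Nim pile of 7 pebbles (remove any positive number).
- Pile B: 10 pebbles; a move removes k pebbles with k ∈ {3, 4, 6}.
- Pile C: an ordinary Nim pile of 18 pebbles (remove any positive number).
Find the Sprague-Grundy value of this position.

21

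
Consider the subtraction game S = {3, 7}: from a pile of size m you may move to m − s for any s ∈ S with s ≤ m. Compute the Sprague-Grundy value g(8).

Compute g(0), g(1), … for moves {3, 7}:
k:     0  1  2  3  4  5  6  7  8
g(k):  0  0  0  1  1  1  0  2  2
So g(8) = 2.

2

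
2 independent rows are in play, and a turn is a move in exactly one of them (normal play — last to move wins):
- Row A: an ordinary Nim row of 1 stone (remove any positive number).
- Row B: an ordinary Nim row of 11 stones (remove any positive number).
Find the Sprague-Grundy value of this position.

10

Row A is a plain Nim row of size 1, so its Grundy value is 1.
Row B is a plain Nim row of size 11, so its Grundy value is 11.
The value of a disjunctive sum is the nim-sum of the parts.
Combined value = 1 XOR 11 = 10.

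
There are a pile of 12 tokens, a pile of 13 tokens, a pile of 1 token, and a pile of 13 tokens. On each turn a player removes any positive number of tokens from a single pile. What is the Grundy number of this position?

Compute the nim-sum pairwise:
12 XOR 13 = 1
1 XOR 1 = 0
0 XOR 13 = 13

13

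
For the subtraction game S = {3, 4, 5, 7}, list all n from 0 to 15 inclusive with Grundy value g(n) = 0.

Grundy values for subtraction set {3, 4, 5, 7}:
k:     0  1  2  3  4  5  6  7  8  9 10 11 12 13 14 15
g(k):  0  0  0  1  1  1  2  2  2  3  0  0  0  1  1  1
The P-positions (g = 0) in 0..15 are 0, 1, 2, 10, 11, 12.

0, 1, 2, 10, 11, 12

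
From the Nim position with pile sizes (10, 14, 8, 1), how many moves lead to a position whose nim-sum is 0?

3

Bitwise XOR of the heap sizes:
  1010  (10)
  1110  (14)
  1000  (8)
  0001  (1)
  ----
  1101  (13)
The overall nim-sum is X = 13. A pile of size p has a winning move iff p XOR X < p (reduce it to p XOR X).
  10: 10 XOR 13 = 7 < 10 — winning move (to 7).
  14: 14 XOR 13 = 3 < 14 — winning move (to 3).
  8: 8 XOR 13 = 5 < 8 — winning move (to 5).
  1: 1 XOR 13 = 12 ≥ 1 — no move.
That gives 3 winning moves.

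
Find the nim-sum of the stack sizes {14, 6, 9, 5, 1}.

5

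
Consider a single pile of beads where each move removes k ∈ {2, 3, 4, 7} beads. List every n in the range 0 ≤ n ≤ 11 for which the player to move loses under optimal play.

0, 1, 6, 11

Compute g(0), g(1), … for moves {2, 3, 4, 7}:
k:     0  1  2  3  4  5  6  7  8  9 10 11
g(k):  0  0  1  1  2  2  0  3  1  4  2  0
The P-positions (g = 0) in 0..11 are 0, 1, 6, 11.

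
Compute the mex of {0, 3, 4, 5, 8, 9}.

0 is in the set but 1 is not, so the mex is 1.

1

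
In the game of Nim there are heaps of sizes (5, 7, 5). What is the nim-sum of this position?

7

In binary:
  101  (5)
  111  (7)
  101  (5)
  ---
  111  (7)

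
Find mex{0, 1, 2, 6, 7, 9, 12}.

The values 0, 1, 2 are all present; 3 is the first non-negative integer missing from the set.

3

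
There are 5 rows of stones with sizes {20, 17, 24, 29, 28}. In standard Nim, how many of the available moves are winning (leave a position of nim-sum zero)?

Nim-sum: 20 ^ 17 ^ 24 ^ 29 ^ 28 = 28.
The overall nim-sum is X = 28. A row of size p has a winning move iff p XOR X < p (reduce it to p XOR X).
  20: 20 XOR 28 = 8 < 20 — winning move (to 8).
  17: 17 XOR 28 = 13 < 17 — winning move (to 13).
  24: 24 XOR 28 = 4 < 24 — winning move (to 4).
  29: 29 XOR 28 = 1 < 29 — winning move (to 1).
  28: 28 XOR 28 = 0 < 28 — winning move (to 0).
That gives 5 winning moves.

5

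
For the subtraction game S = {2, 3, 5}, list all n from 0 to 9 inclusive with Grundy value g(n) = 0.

0, 1, 7, 8

Build the Grundy sequence with g(k) = mex{g(k−s) : s ∈ {2, 3, 5}, s ≤ k}:
g(0) = mex{} = 0
g(1) = mex{} = 0
g(2) = mex{0} = 1
g(3) = mex{0} = 1
g(4) = mex{0,1} = 2
g(5) = mex{0,1} = 2
g(6) = mex{0,1,2} = 3
g(7) = mex{1,2} = 0
g(8) = mex{1,2,3} = 0
g(9) = mex{0,2,3} = 1
The P-positions (g = 0) in 0..9 are 0, 1, 7, 8.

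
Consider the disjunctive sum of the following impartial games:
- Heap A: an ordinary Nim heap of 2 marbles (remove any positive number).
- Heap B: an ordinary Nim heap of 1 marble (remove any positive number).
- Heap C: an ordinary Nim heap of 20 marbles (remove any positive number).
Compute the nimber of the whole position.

Heap A is a plain Nim heap of size 2, so its Grundy value is 2.
Heap B is a plain Nim heap of size 1, so its Grundy value is 1.
Heap C is a plain Nim heap of size 20, so its Grundy value is 20.
The value of a disjunctive sum is the nim-sum of the parts.
Combined value = 2 ⊕ 1 ⊕ 20 = 23.

23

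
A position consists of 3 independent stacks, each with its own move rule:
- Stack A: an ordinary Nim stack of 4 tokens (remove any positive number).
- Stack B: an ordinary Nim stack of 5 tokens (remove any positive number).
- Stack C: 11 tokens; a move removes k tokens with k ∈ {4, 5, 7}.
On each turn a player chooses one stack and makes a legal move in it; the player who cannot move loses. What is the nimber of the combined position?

Stack A is a plain Nim stack of size 4, so its Grundy value is 4.
Stack B is a plain Nim stack of size 5, so its Grundy value is 5.
For stack C, compute g(0), g(1), … with moves {4, 5, 7}:
g(0) = mex{} = 0
g(1) = mex{} = 0
g(2) = mex{} = 0
g(3) = mex{} = 0
g(4) = mex{0} = 1
g(5) = mex{0} = 1
g(6) = mex{0} = 1
g(7) = mex{0} = 1
g(8) = mex{0,1} = 2
g(9) = mex{0,1} = 2
g(10) = mex{0,1} = 2
g(11) = mex{1} = 0
So g(11) = 0.
By the Sprague-Grundy theorem, the Grundy value of a sum of independent games is the XOR of the component values.
Combined value = 4 XOR 5 XOR 0 = 1.

1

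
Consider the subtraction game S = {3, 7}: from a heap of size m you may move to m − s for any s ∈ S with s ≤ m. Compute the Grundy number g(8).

2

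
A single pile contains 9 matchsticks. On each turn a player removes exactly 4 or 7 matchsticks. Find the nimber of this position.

Build the Grundy sequence with g(k) = mex{g(k−s) : s ∈ {4, 7}, s ≤ k}:
k:     0  1  2  3  4  5  6  7  8  9
g(k):  0  0  0  0  1  1  1  1  2  2
So g(9) = 2.

2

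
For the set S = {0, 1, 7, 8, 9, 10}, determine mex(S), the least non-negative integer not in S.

2

The values 0, 1 are all present; 2 is the first non-negative integer missing from the set.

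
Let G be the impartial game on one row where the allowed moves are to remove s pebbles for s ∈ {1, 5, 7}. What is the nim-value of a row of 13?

Grundy values for subtraction set {1, 5, 7}:
g(0) = mex{} = 0
g(1) = mex{0} = 1
g(2) = mex{1} = 0
g(3) = mex{0} = 1
g(4) = mex{1} = 0
g(5) = mex{0} = 1
g(6) = mex{1} = 0
g(7) = mex{0} = 1
g(8) = mex{1} = 0
g(9) = mex{0} = 1
g(10) = mex{1} = 0
g(11) = mex{0} = 1
g(12) = mex{1} = 0
g(13) = mex{0} = 1
So g(13) = 1.

1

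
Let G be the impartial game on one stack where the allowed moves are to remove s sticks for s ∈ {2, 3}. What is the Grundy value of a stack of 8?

Grundy values for subtraction set {2, 3}:
k:     0  1  2  3  4  5  6  7  8
g(k):  0  0  1  1  2  0  0  1  1
So g(8) = 1.

1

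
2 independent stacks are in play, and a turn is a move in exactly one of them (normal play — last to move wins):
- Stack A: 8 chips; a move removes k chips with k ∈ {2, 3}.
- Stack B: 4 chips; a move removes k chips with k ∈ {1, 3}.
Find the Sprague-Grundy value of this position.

1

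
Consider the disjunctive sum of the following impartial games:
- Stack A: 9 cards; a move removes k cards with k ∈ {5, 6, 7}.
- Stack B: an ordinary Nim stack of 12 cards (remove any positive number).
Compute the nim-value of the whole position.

13

Grundy values for stack A (subtraction set {5, 6, 7}):
g(0) = mex{} = 0
g(1) = mex{} = 0
g(2) = mex{} = 0
g(3) = mex{} = 0
g(4) = mex{} = 0
g(5) = mex{0} = 1
g(6) = mex{0} = 1
g(7) = mex{0} = 1
g(8) = mex{0} = 1
g(9) = mex{0} = 1
So g(9) = 1.
Stack B is a plain Nim stack of size 12, so its Grundy value is 12.
By the Sprague-Grundy theorem, the Grundy value of a sum of independent games is the XOR of the component values.
Combined value = 1 ⊕ 12 = 13.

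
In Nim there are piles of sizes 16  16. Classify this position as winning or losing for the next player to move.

Losing position

Nim-sum: 16 ⊕ 16 = 0.
The nim-sum is 0, so this is a P-position: the player to move is in a losing position under optimal play.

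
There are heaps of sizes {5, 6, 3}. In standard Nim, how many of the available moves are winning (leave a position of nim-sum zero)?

Bitwise XOR of the heap sizes:
  101  (5)
  110  (6)
  011  (3)
  ---
  000  (0)
The nim-sum is already 0, so every move leaves a nonzero nim-sum — there are no winning moves.

0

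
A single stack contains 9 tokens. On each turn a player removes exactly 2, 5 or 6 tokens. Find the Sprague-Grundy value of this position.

2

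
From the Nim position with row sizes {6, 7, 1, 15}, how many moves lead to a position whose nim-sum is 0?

In binary:
  0110  (6)
  0111  (7)
  0001  (1)
  1111  (15)
  ----
  1111  (15)
The overall nim-sum is X = 15. A row of size p has a winning move iff p XOR X < p (reduce it to p XOR X).
  6: 6 XOR 15 = 9 ≥ 6 — no move.
  7: 7 XOR 15 = 8 ≥ 7 — no move.
  1: 1 XOR 15 = 14 ≥ 1 — no move.
  15: 15 XOR 15 = 0 < 15 — winning move (to 0).
That gives 1 winning move.

1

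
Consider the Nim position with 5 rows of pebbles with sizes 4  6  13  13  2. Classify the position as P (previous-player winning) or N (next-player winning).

Write each in binary and XOR column by column:
  0100  (4)
  0110  (6)
  1101  (13)
  1101  (13)
  0010  (2)
  ----
  0000  (0)
The nim-sum is 0, so this is a P-position: the player to move is in a losing position under optimal play.

P-position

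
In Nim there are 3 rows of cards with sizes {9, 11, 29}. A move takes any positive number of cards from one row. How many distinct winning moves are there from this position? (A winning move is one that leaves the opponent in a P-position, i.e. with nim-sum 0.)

1

Bitwise XOR of the heap sizes:
  01001  (9)
  01011  (11)
  11101  (29)
  -----
  11111  (31)
The overall nim-sum is X = 31. A row of size p has a winning move iff p XOR X < p (reduce it to p XOR X).
  9: 9 XOR 31 = 22 ≥ 9 — no move.
  11: 11 XOR 31 = 20 ≥ 11 — no move.
  29: 29 XOR 31 = 2 < 29 — winning move (to 2).
That gives 1 winning move.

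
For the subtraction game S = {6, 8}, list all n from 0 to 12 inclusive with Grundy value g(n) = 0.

0, 1, 2, 3, 4, 5

Grundy values for subtraction set {6, 8}:
k:     0  1  2  3  4  5  6  7  8  9 10 11 12
g(k):  0  0  0  0  0  0  1  1  1  1  1  1  2
The P-positions (g = 0) in 0..12 are 0, 1, 2, 3, 4, 5.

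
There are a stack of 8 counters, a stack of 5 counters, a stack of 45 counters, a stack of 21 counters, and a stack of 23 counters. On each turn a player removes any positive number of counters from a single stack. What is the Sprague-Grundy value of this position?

34

In binary:
  001000  (8)
  000101  (5)
  101101  (45)
  010101  (21)
  010111  (23)
  ------
  100010  (34)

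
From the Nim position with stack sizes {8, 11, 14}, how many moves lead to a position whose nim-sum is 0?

3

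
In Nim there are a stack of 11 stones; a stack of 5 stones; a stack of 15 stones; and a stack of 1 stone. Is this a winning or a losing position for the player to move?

Losing position

Compute the nim-sum pairwise:
11 ^ 5 = 14
14 ^ 15 = 1
1 ^ 1 = 0
The nim-sum is 0, so this is a P-position: the player to move is in a losing position under optimal play.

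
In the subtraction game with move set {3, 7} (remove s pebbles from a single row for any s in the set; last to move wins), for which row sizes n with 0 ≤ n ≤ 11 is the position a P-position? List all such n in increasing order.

Build the Grundy sequence with g(k) = mex{g(k−s) : s ∈ {3, 7}, s ≤ k}:
k:     0  1  2  3  4  5  6  7  8  9 10 11
g(k):  0  0  0  1  1  1  0  2  2  1  0  0
The P-positions (g = 0) in 0..11 are 0, 1, 2, 6, 10, 11.

0, 1, 2, 6, 10, 11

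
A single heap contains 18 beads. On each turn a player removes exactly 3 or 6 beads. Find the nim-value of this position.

0

Compute g(0), g(1), … for moves {3, 6}:
k:     0  1  2  3  4  5  6  7  8  9 10 11 12 13 14 15 16 17 18
g(k):  0  0  0  1  1  1  2  2  2  0  0  0  1  1  1  2  2  2  0
So g(18) = 0.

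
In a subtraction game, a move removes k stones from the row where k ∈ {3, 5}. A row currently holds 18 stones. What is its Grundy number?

Build the Grundy sequence with g(k) = mex{g(k−s) : s ∈ {3, 5}, s ≤ k}:
k:     0  1  2  3  4  5  6  7  8  9 10 11 12 13 14 15 16 17 18
g(k):  0  0  0  1  1  1  2  2  0  0  0  1  1  1  2  2  0  0  0
So g(18) = 0.

0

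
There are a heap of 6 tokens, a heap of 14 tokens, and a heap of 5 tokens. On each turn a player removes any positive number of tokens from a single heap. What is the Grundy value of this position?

13

Nim-sum: 6 ⊕ 14 ⊕ 5 = 13.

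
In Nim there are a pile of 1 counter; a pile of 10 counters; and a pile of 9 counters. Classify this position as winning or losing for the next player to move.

Winning position

Bitwise XOR of the heap sizes:
  0001  (1)
  1010  (10)
  1001  (9)
  ----
  0010  (2)
The nim-sum is 2 ≠ 0, so this is an N-position: the player to move can win.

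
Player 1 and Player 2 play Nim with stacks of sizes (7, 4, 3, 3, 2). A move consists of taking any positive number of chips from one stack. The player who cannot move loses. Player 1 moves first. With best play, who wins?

In binary:
  111  (7)
  100  (4)
  011  (3)
  011  (3)
  010  (2)
  ---
  001  (1)
The nim-sum is 1 ≠ 0, so this is an N-position: the player to move can win; Player 1 has a winning move.

Player 1 wins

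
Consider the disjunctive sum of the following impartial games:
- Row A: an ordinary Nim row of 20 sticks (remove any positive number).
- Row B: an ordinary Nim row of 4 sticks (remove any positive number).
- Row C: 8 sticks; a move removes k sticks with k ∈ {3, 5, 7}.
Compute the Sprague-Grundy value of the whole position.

18

Row A is a plain Nim row of size 20, so its Grundy value is 20.
Row B is a plain Nim row of size 4, so its Grundy value is 4.
Build the Grundy sequence for row C with g(k) = mex{g(k−s) : s ∈ {3, 5, 7}, s ≤ k}:
g(0) = mex{} = 0
g(1) = mex{} = 0
g(2) = mex{} = 0
g(3) = mex{0} = 1
g(4) = mex{0} = 1
g(5) = mex{0} = 1
g(6) = mex{0,1} = 2
g(7) = mex{0,1} = 2
g(8) = mex{0,1} = 2
So g(8) = 2.
The value of a disjunctive sum is the nim-sum of the parts.
Combined value = 20 ⊕ 4 ⊕ 2 = 18.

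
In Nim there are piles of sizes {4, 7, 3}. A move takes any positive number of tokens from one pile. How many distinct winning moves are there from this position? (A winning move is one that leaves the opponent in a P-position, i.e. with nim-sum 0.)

0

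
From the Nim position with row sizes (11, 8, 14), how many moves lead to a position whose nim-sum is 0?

3

Compute the nim-sum pairwise:
11 ⊕ 8 = 3
3 ⊕ 14 = 13
The overall nim-sum is X = 13. A row of size p has a winning move iff p XOR X < p (reduce it to p XOR X).
  11: 11 XOR 13 = 6 < 11 — winning move (to 6).
  8: 8 XOR 13 = 5 < 8 — winning move (to 5).
  14: 14 XOR 13 = 3 < 14 — winning move (to 3).
That gives 3 winning moves.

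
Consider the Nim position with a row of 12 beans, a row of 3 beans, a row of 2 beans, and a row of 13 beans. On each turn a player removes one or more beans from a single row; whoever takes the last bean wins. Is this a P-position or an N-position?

P-position

Nim-sum: 12 XOR 3 XOR 2 XOR 13 = 0.
The nim-sum is 0, so this is a P-position: the player to move is in a losing position under optimal play.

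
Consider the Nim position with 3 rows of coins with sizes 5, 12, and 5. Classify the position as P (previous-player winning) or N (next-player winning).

N-position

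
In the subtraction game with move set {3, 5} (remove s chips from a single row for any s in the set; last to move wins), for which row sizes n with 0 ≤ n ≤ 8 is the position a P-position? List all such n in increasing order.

Build the Grundy sequence with g(k) = mex{g(k−s) : s ∈ {3, 5}, s ≤ k}:
g(0) = mex{} = 0
g(1) = mex{} = 0
g(2) = mex{} = 0
g(3) = mex{0} = 1
g(4) = mex{0} = 1
g(5) = mex{0} = 1
g(6) = mex{0,1} = 2
g(7) = mex{0,1} = 2
g(8) = mex{1} = 0
The P-positions (g = 0) in 0..8 are 0, 1, 2, 8.

0, 1, 2, 8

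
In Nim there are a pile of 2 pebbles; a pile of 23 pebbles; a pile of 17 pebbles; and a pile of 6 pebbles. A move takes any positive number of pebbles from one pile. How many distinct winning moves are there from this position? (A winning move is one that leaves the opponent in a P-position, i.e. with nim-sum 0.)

3

Compute the nim-sum pairwise:
2 XOR 23 = 21
21 XOR 17 = 4
4 XOR 6 = 2
The overall nim-sum is X = 2. A pile of size p has a winning move iff p XOR X < p (reduce it to p XOR X).
  2: 2 XOR 2 = 0 < 2 — winning move (to 0).
  23: 23 XOR 2 = 21 < 23 — winning move (to 21).
  17: 17 XOR 2 = 19 ≥ 17 — no move.
  6: 6 XOR 2 = 4 < 6 — winning move (to 4).
That gives 3 winning moves.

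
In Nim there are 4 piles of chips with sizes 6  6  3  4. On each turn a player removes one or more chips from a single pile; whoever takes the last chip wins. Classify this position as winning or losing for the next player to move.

Winning position

Nim-sum: 6 ⊕ 6 ⊕ 3 ⊕ 4 = 7.
The nim-sum is 7 ≠ 0, so this is an N-position: the player to move can win.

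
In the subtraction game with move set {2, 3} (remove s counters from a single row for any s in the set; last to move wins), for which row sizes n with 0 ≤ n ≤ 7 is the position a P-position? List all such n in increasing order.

0, 1, 5, 6

Compute g(0), g(1), … for moves {2, 3}:
k:     0  1  2  3  4  5  6  7
g(k):  0  0  1  1  2  0  0  1
The P-positions (g = 0) in 0..7 are 0, 1, 5, 6.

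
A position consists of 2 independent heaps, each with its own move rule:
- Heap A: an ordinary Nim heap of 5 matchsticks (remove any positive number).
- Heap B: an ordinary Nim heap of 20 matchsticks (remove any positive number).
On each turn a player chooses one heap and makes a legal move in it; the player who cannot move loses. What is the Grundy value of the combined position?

17

Heap A is a plain Nim heap of size 5, so its Grundy value is 5.
Heap B is a plain Nim heap of size 20, so its Grundy value is 20.
The value of a disjunctive sum is the nim-sum of the parts.
Combined value = 5 ⊕ 20 = 17.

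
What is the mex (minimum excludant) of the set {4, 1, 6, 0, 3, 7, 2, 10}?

5

The values 0, 1, 2, 3, 4 are all present; 5 is the first non-negative integer missing from the set.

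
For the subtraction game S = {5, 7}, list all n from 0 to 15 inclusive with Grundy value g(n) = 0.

Grundy values for subtraction set {5, 7}:
k:     0  1  2  3  4  5  6  7  8  9 10 11 12 13 14 15
g(k):  0  0  0  0  0  1  1  1  1  1  2  2  0  0  0  0
The P-positions (g = 0) in 0..15 are 0, 1, 2, 3, 4, 12, 13, 14, 15.

0, 1, 2, 3, 4, 12, 13, 14, 15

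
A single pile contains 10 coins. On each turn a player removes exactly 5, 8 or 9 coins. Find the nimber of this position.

Build the Grundy sequence with g(k) = mex{g(k−s) : s ∈ {5, 8, 9}, s ≤ k}:
g(0) = mex{} = 0
g(1) = mex{} = 0
g(2) = mex{} = 0
g(3) = mex{} = 0
g(4) = mex{} = 0
g(5) = mex{0} = 1
g(6) = mex{0} = 1
g(7) = mex{0} = 1
g(8) = mex{0} = 1
g(9) = mex{0} = 1
g(10) = mex{0,1} = 2
So g(10) = 2.

2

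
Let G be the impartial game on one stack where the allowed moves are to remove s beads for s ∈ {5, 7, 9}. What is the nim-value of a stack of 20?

Compute g(0), g(1), … for moves {5, 7, 9}:
k:     0  1  2  3  4  5  6  7  8  9 10 11 12 13 14 15 16 17 18 19 20
g(k):  0  0  0  0  0  1  1  1  1  1  2  2  2  2  0  0  0  0  0  1  1
So g(20) = 1.

1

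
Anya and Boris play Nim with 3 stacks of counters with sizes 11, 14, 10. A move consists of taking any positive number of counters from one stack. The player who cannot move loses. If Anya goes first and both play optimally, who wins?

Compute the nim-sum pairwise:
11 ⊕ 14 = 5
5 ⊕ 10 = 15
The nim-sum is 15 ≠ 0, so this is an N-position: the player to move can win; Anya has a winning move.

Anya wins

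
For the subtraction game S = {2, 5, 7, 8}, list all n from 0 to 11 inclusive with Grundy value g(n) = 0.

0, 1, 4, 10

Grundy values for subtraction set {2, 5, 7, 8}:
k:     0  1  2  3  4  5  6  7  8  9 10 11
g(k):  0  0  1  1  0  2  1  3  2  2  0  3
The P-positions (g = 0) in 0..11 are 0, 1, 4, 10.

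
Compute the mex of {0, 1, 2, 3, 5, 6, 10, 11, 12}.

4

The values 0, 1, 2, 3 are all present; 4 is the first non-negative integer missing from the set.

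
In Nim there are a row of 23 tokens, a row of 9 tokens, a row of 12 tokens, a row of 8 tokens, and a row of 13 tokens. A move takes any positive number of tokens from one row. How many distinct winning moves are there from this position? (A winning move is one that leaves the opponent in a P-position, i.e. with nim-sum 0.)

1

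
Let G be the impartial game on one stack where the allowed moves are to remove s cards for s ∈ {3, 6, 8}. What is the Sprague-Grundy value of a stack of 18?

Grundy values for subtraction set {3, 6, 8}:
k:     0  1  2  3  4  5  6  7  8  9 10 11 12 13 14 15 16 17 18
g(k):  0  0  0  1  1  1  2  2  2  3  3  0  0  0  1  1  1  2  2
So g(18) = 2.

2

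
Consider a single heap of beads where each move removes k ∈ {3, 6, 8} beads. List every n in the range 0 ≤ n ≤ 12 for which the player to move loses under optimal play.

Build the Grundy sequence with g(k) = mex{g(k−s) : s ∈ {3, 6, 8}, s ≤ k}:
k:     0  1  2  3  4  5  6  7  8  9 10 11 12
g(k):  0  0  0  1  1  1  2  2  2  3  3  0  0
The P-positions (g = 0) in 0..12 are 0, 1, 2, 11, 12.

0, 1, 2, 11, 12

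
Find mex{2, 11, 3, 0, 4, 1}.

The values 0, 1, 2, 3, 4 are all present; 5 is the first non-negative integer missing from the set.

5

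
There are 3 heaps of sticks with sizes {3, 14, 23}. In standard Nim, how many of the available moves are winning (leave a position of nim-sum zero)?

1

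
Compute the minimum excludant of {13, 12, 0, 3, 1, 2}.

The values 0, 1, 2, 3 are all present; 4 is the first non-negative integer missing from the set.

4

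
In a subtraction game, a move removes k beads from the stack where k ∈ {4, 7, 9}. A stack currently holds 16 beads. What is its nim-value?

0

Compute g(0), g(1), … for moves {4, 7, 9}:
k:     0  1  2  3  4  5  6  7  8  9 10 11 12 13 14 15 16
g(k):  0  0  0  0  1  1  1  1  2  2  2  2  3  0  0  0  0
So g(16) = 0.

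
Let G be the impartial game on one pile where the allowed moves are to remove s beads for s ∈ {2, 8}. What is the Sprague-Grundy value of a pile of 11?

0

Build the Grundy sequence with g(k) = mex{g(k−s) : s ∈ {2, 8}, s ≤ k}:
g(0) = mex{} = 0
g(1) = mex{} = 0
g(2) = mex{0} = 1
g(3) = mex{0} = 1
g(4) = mex{1} = 0
g(5) = mex{1} = 0
g(6) = mex{0} = 1
g(7) = mex{0} = 1
g(8) = mex{0,1} = 2
g(9) = mex{0,1} = 2
g(10) = mex{1,2} = 0
g(11) = mex{1,2} = 0
So g(11) = 0.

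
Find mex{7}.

0

0 is not in the set, so the mex is 0.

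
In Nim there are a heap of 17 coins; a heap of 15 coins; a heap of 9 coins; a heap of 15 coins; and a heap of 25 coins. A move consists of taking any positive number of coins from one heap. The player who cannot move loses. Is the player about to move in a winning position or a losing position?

Winning position

Nim-sum: 17 ⊕ 15 ⊕ 9 ⊕ 15 ⊕ 25 = 1.
The nim-sum is 1 ≠ 0, so this is an N-position: the player to move can win.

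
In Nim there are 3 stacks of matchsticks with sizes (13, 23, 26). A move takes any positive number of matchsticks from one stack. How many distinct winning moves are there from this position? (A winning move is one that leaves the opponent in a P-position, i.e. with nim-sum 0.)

0

Compute the nim-sum pairwise:
13 ^ 23 = 26
26 ^ 26 = 0
The nim-sum is already 0, so every move leaves a nonzero nim-sum — there are no winning moves.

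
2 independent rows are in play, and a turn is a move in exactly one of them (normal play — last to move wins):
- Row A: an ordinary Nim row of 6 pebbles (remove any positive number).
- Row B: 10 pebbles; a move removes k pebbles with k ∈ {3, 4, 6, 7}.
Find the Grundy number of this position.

6

Row A is a plain Nim row of size 6, so its Grundy value is 6.
Grundy values for row B (subtraction set {3, 4, 6, 7}):
g(0) = mex{} = 0
g(1) = mex{} = 0
g(2) = mex{} = 0
g(3) = mex{0} = 1
g(4) = mex{0} = 1
g(5) = mex{0} = 1
g(6) = mex{0,1} = 2
g(7) = mex{0,1} = 2
g(8) = mex{0,1} = 2
g(9) = mex{0,1,2} = 3
g(10) = mex{1,2} = 0
So g(10) = 0.
The value of a disjunctive sum is the nim-sum of the parts.
Combined value = 6 XOR 0 = 6.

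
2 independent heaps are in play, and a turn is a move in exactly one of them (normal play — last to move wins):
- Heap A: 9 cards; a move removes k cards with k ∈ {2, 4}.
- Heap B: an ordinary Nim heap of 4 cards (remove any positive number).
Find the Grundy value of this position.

5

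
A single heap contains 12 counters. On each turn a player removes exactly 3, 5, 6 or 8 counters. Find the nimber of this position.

Compute g(0), g(1), … for moves {3, 5, 6, 8}:
k:     0  1  2  3  4  5  6  7  8  9 10 11 12
g(k):  0  0  0  1  1  1  2  2  2  3  3  0  0
So g(12) = 0.

0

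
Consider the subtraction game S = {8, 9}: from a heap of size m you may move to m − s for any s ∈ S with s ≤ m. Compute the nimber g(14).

Grundy values for subtraction set {8, 9}:
g(0) = mex{} = 0
g(1) = mex{} = 0
g(2) = mex{} = 0
g(3) = mex{} = 0
g(4) = mex{} = 0
g(5) = mex{} = 0
g(6) = mex{} = 0
g(7) = mex{} = 0
g(8) = mex{0} = 1
g(9) = mex{0} = 1
g(10) = mex{0} = 1
g(11) = mex{0} = 1
g(12) = mex{0} = 1
g(13) = mex{0} = 1
g(14) = mex{0} = 1
So g(14) = 1.

1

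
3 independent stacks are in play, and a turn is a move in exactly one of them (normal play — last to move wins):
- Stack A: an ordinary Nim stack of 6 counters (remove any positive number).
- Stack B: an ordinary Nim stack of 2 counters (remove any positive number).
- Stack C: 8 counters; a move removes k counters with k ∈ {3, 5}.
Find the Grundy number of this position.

4

Stack A is a plain Nim stack of size 6, so its Grundy value is 6.
Stack B is a plain Nim stack of size 2, so its Grundy value is 2.
Grundy values for stack C (subtraction set {3, 5}):
g(0) = mex{} = 0
g(1) = mex{} = 0
g(2) = mex{} = 0
g(3) = mex{0} = 1
g(4) = mex{0} = 1
g(5) = mex{0} = 1
g(6) = mex{0,1} = 2
g(7) = mex{0,1} = 2
g(8) = mex{1} = 0
So g(8) = 0.
The value of a disjunctive sum is the nim-sum of the parts.
Combined value = 6 XOR 2 XOR 0 = 4.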